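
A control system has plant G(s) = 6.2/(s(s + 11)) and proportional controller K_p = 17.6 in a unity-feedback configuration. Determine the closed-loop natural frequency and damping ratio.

ω_n = 10.4 rad/s, ζ = 0.527

The closed-loop denominator is s(s+11) + 17.6·6.2 = s² + 11s + 109.1.
So ω_n² = 109.1 ⇒ ω_n = 10.45 rad/s, and ζ = 11/(2ω_n) = 0.527.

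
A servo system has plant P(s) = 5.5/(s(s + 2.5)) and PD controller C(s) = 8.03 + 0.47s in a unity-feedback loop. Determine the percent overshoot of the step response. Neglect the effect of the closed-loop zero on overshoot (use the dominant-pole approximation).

27.2%

Forward path: (8.03 + 0.47s)·5.5/(s(s+2.5)). The closed-loop characteristic equation is s² + (2.5 + 5.5·0.47)s + 5.5·8.03 = 0.
That is s² + 5.085s + 44.16 = 0, so ω_n = 6.646 rad/s and ζ = 5.085/(2·6.646) = 0.3826.
%OS = 100·exp(−πζ/√(1−ζ²)) = 27.2%.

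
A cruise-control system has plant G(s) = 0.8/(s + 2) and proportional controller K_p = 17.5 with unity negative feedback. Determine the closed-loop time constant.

Closed-loop transfer function: T(s) = K_p·G(s)/(1 + K_p·G(s)) = 14/(s + 2 + 14) = 14/(s + 16).
Time constant τ = 1/16 = 0.0625 s.

τ = 0.0625 s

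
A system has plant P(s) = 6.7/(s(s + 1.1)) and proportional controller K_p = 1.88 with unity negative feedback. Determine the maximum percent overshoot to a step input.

Closed-loop characteristic equation: s² + 1.1s + 12.6 = 0, so ω_n = 3.549 rad/s and ζ = 1.1/(2·3.549) = 0.155.
%OS = 100·exp(−πζ/√(1−ζ²)) = 100·exp(−π·0.155/√0.976) = 61.1%.

61.1%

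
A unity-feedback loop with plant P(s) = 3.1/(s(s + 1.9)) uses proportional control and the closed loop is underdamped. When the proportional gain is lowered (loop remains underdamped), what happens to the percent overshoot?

decrease

ζ = 1.9/(2√(3.1K_p)) rises as K_p falls; higher damping means less overshoot.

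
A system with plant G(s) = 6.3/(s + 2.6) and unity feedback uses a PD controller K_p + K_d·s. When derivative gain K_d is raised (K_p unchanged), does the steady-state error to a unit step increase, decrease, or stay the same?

unchanged

K_d affects only the transient (the s-coefficient); the DC loop gain, and hence e_ss, depends only on K_p.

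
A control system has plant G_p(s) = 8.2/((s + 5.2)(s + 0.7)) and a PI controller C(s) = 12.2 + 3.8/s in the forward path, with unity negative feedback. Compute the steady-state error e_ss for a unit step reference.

The open loop C(s)G_p(s) has a pole at the origin (type 1), so the static position error constant is infinite and e_ss = 1/(1+∞) = 0.

0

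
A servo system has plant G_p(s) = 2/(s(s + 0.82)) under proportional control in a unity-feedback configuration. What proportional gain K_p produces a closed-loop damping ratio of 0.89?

Closed-loop characteristic equation: s² + 0.82s + K_p·2 = 0.
So ω_n = √(2K_p) and 2ζω_n = 0.82, giving ζ = 0.82/(2√(2K_p)).
Setting ζ = 0.89: √(2K_p) = 0.82/(2·0.89) = 0.4607, so K_p = 0.2122/2 = 0.106.

K_p = 0.106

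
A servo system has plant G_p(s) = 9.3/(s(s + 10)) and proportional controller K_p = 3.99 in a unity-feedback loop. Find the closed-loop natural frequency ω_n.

ω_n = 6.09 rad/s

With unity feedback the closed-loop characteristic equation is s² + 10s + 3.99·9.3 = s² + 10s + 37.11 = 0.
Matching s² + 2ζω_n s + ω_n²: ω_n = √37.11 = 6.092 rad/s and 2ζω_n = 10, so ζ = 10/(2·6.092) = 0.821.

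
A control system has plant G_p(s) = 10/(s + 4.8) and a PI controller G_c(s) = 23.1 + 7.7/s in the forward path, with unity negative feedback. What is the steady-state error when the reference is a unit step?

0

The open loop G_c(s)G_p(s) has a pole at the origin (type 1), so the static position error constant is infinite and e_ss = 1/(1+∞) = 0.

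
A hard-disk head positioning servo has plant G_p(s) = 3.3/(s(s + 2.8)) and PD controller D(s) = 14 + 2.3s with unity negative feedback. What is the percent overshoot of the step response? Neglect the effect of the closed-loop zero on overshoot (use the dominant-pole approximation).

2.41%

Forward path: (14 + 2.3s)·3.3/(s(s+2.8)). The closed-loop characteristic equation is s² + (2.8 + 3.3·2.3)s + 3.3·14 = 0.
That is s² + 10.39s + 46.2 = 0, so ω_n = 6.797 rad/s and ζ = 10.39/(2·6.797) = 0.7643.
%OS = 100·exp(−πζ/√(1−ζ²)) = 2.41%.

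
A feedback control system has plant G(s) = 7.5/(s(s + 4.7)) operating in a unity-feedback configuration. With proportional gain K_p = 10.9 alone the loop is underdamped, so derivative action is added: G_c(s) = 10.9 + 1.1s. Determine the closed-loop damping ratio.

ζ = 0.716

Forward path: (10.9 + 1.1s)·7.5/(s(s+4.7)). The closed-loop characteristic equation is s² + (4.7 + 7.5·1.1)s + 7.5·10.9 = 0.
That is s² + 12.95s + 81.75 = 0, so ω_n = 9.042 rad/s and ζ = 12.95/(2·9.042) = 0.7161.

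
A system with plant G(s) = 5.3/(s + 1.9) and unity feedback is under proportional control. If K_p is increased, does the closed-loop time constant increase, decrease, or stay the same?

decrease

Closed-loop pole is at s = −(1.9+K_p·5.3); larger K_p moves it further left, so τ = 1/(1.9+K_p·5.3) decreases.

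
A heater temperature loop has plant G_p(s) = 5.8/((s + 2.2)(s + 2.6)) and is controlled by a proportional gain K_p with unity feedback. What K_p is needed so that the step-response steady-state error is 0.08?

Steady-state error for a unit step on this type-0 loop is 1/(1 + K_p·G_p(0)).
G_p(0) = 1.014. Require 1/(1 + K_p·1.014) = 0.08, so 1 + 1.014·K_p = 12.5.
K_p = (12.5 − 1)/1.014 = 11.3.

K_p = 11.3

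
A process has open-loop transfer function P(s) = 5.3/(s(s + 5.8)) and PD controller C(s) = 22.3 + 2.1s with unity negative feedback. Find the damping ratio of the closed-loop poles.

ζ = 0.779

Forward path: (22.3 + 2.1s)·5.3/(s(s+5.8)). The closed-loop characteristic equation is s² + (5.8 + 5.3·2.1)s + 5.3·22.3 = 0.
That is s² + 16.93s + 118.2 = 0, so ω_n = 10.87 rad/s and ζ = 16.93/(2·10.87) = 0.7786.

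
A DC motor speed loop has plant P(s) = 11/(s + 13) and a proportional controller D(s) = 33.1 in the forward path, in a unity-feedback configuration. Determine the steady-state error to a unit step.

0.0345

The loop is type 0. Static position error constant K_pos = D(0)·P(0) = 33.1·0.8462 = 28.01.
Steady-state error to a unit step: e_ss = 1/(1+K_pos) = 1/29.01 = 0.0345.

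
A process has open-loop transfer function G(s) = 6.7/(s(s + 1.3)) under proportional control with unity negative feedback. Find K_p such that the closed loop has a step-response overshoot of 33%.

K_p = 0.569

From %OS = 100·exp(−πζ/√(1−ζ²)) = 33%, ζ = −ln(0.33)/√(π²+ln²(0.33)) = 0.3328.
Characteristic equation s² + 1.3s + 6.7K_p = 0 gives ζ = 1.3/(2√(6.7K_p)).
Setting ζ = 0.3328: √(6.7K_p) = 1.3/(2·0.3328) = 1.953, so K_p = 3.815/6.7 = 0.569.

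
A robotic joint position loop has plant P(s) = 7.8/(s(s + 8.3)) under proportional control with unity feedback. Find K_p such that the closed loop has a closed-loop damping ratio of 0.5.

Closed-loop characteristic equation: s² + 8.3s + K_p·7.8 = 0.
So ω_n = √(7.8K_p) and 2ζω_n = 8.3, giving ζ = 8.3/(2√(7.8K_p)).
Setting ζ = 0.5: √(7.8K_p) = 8.3/(2·0.5) = 8.3, so K_p = 68.89/7.8 = 8.83.

K_p = 8.83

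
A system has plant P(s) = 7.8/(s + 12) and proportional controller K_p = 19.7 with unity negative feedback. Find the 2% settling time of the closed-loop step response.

T_s ≈ 0.0241 s

Closed-loop transfer function: T(s) = K_p·P(s)/(1 + K_p·P(s)) = 153.7/(s + 12 + 153.7) = 153.7/(s + 165.7).
Time constant τ = 1/165.7 = 0.006036 s, so the 2% settling time is about 4τ = 0.0241 s.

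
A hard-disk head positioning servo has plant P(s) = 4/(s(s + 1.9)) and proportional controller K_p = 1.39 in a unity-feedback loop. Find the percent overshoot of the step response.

25.1%

From 1 + K_pP(s) = 0: s² + 1.9s + 5.56 = 0 ⇒ ω_n = 2.358, ζ = 0.4029.
%OS = 100·exp(−πζ/√(1−ζ²)) = 100·exp(−π·0.4029/√0.8377) = 25.1%.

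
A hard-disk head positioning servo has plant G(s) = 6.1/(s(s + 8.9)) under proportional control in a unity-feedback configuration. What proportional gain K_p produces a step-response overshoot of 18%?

From %OS = 100·exp(−πζ/√(1−ζ²)) = 18%, ζ = −ln(0.18)/√(π²+ln²(0.18)) = 0.4791.
Characteristic equation s² + 8.9s + 6.1K_p = 0 gives ζ = 8.9/(2√(6.1K_p)).
Setting ζ = 0.4791: √(6.1K_p) = 8.9/(2·0.4791) = 9.288, so K_p = 86.27/6.1 = 14.1.

K_p = 14.1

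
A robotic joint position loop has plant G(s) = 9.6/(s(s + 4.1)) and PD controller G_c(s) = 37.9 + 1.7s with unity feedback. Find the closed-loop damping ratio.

Forward path: (37.9 + 1.7s)·9.6/(s(s+4.1)). The closed-loop characteristic equation is s² + (4.1 + 9.6·1.7)s + 9.6·37.9 = 0.
That is s² + 20.42s + 363.8 = 0, so ω_n = 19.07 rad/s and ζ = 20.42/(2·19.07) = 0.5353.

ζ = 0.535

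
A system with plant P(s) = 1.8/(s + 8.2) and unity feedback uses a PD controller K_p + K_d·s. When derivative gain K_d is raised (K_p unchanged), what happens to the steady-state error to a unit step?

unchanged

At s = 0 the derivative term contributes nothing: C(0) = K_p regardless of K_d, so K_pos = K_p·P(0) and e_ss are unchanged.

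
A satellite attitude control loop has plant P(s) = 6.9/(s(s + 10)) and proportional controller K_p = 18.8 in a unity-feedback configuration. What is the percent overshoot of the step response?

21.5%

From 1 + K_pP(s) = 0: s² + 10s + 129.7 = 0 ⇒ ω_n = 11.39, ζ = 0.439.
%OS = 100·exp(−πζ/√(1−ζ²)) = 100·exp(−π·0.439/√0.8073) = 21.5%.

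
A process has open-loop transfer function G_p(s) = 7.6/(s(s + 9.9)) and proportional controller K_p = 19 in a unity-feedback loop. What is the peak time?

From 1 + K_pG_p(s) = 0: s² + 9.9s + 144.4 = 0 ⇒ ω_n = 12.02, ζ = 0.4119.
Damped frequency ω_d = ω_n√(1−ζ²) = 10.95 rad/s, so peak time T_p = π/ω_d = 0.287 s.

T_p = 0.287 s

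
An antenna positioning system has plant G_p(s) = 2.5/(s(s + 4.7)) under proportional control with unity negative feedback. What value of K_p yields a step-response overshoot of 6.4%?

K_p = 5.09

From %OS = 100·exp(−πζ/√(1−ζ²)) = 6.4%, ζ = −ln(0.064)/√(π²+ln²(0.064)) = 0.6585.
Characteristic equation s² + 4.7s + 2.5K_p = 0 gives ζ = 4.7/(2√(2.5K_p)).
Setting ζ = 0.6585: √(2.5K_p) = 4.7/(2·0.6585) = 3.569, so K_p = 12.74/2.5 = 5.09.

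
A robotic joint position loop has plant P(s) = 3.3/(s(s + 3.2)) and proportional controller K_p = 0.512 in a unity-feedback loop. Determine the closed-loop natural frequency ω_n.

ω_n = 1.3 rad/s

1 + K_p·P(s) = 0 gives s² + 3.2s + 1.69 = 0.
Matching s² + 2ζω_n s + ω_n²: ω_n = √1.69 = 1.3 rad/s and 2ζω_n = 3.2, so ζ = 3.2/(2·1.3) = 1.23.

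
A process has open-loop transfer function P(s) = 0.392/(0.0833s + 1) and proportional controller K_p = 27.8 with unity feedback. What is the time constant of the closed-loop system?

Closed loop: T(s) = K_p·P/(1+K_p·P) = 10.9/(0.0833s + 1 + 10.9), with pole at s = −(1 + 10.9)/0.0833 = −142.8.
Closed-loop time constant τ = 1/142.8 = 0.007 s.

τ = 0.007 s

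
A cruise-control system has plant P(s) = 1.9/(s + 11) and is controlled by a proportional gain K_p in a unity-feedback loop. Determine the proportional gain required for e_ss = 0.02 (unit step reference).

Steady-state error for a unit step on this type-0 loop is 1/(1 + K_p·P(0)).
P(0) = 0.1727. Require 1/(1 + K_p·0.1727) = 0.02, so 1 + 0.1727·K_p = 50.
K_p = (50 − 1)/0.1727 = 284.

K_p = 284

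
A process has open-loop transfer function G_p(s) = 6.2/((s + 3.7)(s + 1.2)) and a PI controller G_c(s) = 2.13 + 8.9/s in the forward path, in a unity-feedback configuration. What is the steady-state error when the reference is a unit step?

The open loop G_c(s)G_p(s) has a pole at the origin (type 1), so the static position error constant is infinite and e_ss = 1/(1+∞) = 0.

0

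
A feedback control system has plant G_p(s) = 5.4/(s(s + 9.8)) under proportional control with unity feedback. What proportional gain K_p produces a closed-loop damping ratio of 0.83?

Closed-loop characteristic equation: s² + 9.8s + K_p·5.4 = 0.
So ω_n = √(5.4K_p) and 2ζω_n = 9.8, giving ζ = 9.8/(2√(5.4K_p)).
Setting ζ = 0.83: √(5.4K_p) = 9.8/(2·0.83) = 5.904, so K_p = 34.85/5.4 = 6.45.

K_p = 6.45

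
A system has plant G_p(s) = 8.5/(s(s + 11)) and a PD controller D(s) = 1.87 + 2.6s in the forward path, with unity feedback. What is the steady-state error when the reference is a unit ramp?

0.692

The loop has one pole at the origin (type 1). Velocity error constant K_v = lim_{s→0} s·D(s)G_p(s) = 1.87·8.5/11 = 1.445.
Steady-state error to a unit ramp: e_ss = 1/K_v = 0.692.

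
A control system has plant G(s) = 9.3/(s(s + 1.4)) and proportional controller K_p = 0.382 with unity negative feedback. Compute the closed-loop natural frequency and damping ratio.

The closed-loop denominator is s(s+1.4) + 0.382·9.3 = s² + 1.4s + 3.553.
So ω_n² = 3.553 ⇒ ω_n = 1.885 rad/s, and ζ = 1.4/(2ω_n) = 0.371.

ω_n = 1.88 rad/s, ζ = 0.371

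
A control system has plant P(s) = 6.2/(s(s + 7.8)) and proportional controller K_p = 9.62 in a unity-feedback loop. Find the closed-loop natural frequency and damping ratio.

The closed-loop denominator is s(s+7.8) + 9.62·6.2 = s² + 7.8s + 59.64.
So ω_n² = 59.64 ⇒ ω_n = 7.723 rad/s, and ζ = 7.8/(2ω_n) = 0.505.

ω_n = 7.72 rad/s, ζ = 0.505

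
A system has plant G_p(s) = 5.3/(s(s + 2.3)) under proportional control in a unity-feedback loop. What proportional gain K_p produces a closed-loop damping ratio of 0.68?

Closed-loop characteristic equation: s² + 2.3s + K_p·5.3 = 0.
So ω_n = √(5.3K_p) and 2ζω_n = 2.3, giving ζ = 2.3/(2√(5.3K_p)).
Setting ζ = 0.68: √(5.3K_p) = 2.3/(2·0.68) = 1.691, so K_p = 2.86/5.3 = 0.54.

K_p = 0.54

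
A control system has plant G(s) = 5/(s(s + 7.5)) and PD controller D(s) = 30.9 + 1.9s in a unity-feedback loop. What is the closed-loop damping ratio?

ζ = 0.684

Forward path: (30.9 + 1.9s)·5/(s(s+7.5)). The closed-loop characteristic equation is s² + (7.5 + 5·1.9)s + 5·30.9 = 0.
That is s² + 17s + 154.5 = 0, so ω_n = 12.43 rad/s and ζ = 17/(2·12.43) = 0.6838.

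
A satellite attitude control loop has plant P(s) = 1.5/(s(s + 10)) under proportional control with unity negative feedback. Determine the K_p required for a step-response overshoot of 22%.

K_p = 88.4

From %OS = 100·exp(−πζ/√(1−ζ²)) = 22%, ζ = −ln(0.22)/√(π²+ln²(0.22)) = 0.4342.
Characteristic equation s² + 10s + 1.5K_p = 0 gives ζ = 10/(2√(1.5K_p)).
Setting ζ = 0.4342: √(1.5K_p) = 10/(2·0.4342) = 11.52, so K_p = 132.6/1.5 = 88.4.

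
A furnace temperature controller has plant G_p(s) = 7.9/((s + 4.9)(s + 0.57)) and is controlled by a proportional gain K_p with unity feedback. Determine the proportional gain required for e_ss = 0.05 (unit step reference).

K_p = 6.72

For a type-0 loop with proportional control, e_ss = 1/(1 + K_p·G_p(0)).
G_p(0) = 2.828. Require 1/(1 + K_p·2.828) = 0.05, so 1 + 2.828·K_p = 20.
K_p = (20 − 1)/2.828 = 6.72.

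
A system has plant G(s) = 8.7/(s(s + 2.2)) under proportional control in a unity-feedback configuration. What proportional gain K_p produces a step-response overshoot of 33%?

K_p = 1.26

From %OS = 100·exp(−πζ/√(1−ζ²)) = 33%, ζ = −ln(0.33)/√(π²+ln²(0.33)) = 0.3328.
Characteristic equation s² + 2.2s + 8.7K_p = 0 gives ζ = 2.2/(2√(8.7K_p)).
Setting ζ = 0.3328: √(8.7K_p) = 2.2/(2·0.3328) = 3.305, so K_p = 10.93/8.7 = 1.26.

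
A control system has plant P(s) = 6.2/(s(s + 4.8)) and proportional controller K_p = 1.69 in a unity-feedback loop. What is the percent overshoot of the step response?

3.11%

Closed-loop characteristic equation: s² + 4.8s + 10.48 = 0, so ω_n = 3.237 rad/s and ζ = 4.8/(2·3.237) = 0.7414.
%OS = 100·exp(−πζ/√(1−ζ²)) = 100·exp(−π·0.7414/√0.4503) = 3.11%.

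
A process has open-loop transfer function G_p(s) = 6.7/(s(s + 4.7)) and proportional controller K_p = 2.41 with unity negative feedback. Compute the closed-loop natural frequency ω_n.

ω_n = 4.02 rad/s

The closed-loop denominator is s(s+4.7) + 2.41·6.7 = s² + 4.7s + 16.15.
So ω_n² = 16.15 ⇒ ω_n = 4.018 rad/s, and ζ = 4.7/(2ω_n) = 0.585.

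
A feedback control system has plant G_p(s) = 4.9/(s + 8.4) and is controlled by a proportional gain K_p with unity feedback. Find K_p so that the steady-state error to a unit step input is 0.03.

K_p = 55.4

Steady-state error for a unit step on this type-0 loop is 1/(1 + K_p·G_p(0)).
G_p(0) = 0.5833. Require 1/(1 + K_p·0.5833) = 0.03, so 1 + 0.5833·K_p = 33.33.
K_p = (33.33 − 1)/0.5833 = 55.4.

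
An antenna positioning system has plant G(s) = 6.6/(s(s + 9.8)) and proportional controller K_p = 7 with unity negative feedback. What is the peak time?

The closed-loop denominator s² + 9.8s + 46.2 gives ω_n = √46.2 = 6.797 and ζ = 9.8/(2ω_n) = 0.7209.
Damped frequency ω_d = ω_n√(1−ζ²) = 4.711 rad/s, so peak time T_p = π/ω_d = 0.667 s.

T_p = 0.667 s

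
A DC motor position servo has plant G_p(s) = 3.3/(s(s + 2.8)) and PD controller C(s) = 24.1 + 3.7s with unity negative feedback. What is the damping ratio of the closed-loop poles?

ζ = 0.842

Forward path: (24.1 + 3.7s)·3.3/(s(s+2.8)). The closed-loop characteristic equation is s² + (2.8 + 3.3·3.7)s + 3.3·24.1 = 0.
That is s² + 15.01s + 79.53 = 0, so ω_n = 8.918 rad/s and ζ = 15.01/(2·8.918) = 0.8416.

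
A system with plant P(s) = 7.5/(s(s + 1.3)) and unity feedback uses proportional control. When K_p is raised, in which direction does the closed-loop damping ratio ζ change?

ζ = 1.3/(2√(7.5K_p)); increasing K_p raises the denominator, so ζ falls.

decrease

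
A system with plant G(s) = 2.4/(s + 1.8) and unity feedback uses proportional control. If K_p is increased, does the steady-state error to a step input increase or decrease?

The position error constant K_pos = K_p·G(0) grows with K_p, and e_ss = 1/(1+K_pos) falls.

decrease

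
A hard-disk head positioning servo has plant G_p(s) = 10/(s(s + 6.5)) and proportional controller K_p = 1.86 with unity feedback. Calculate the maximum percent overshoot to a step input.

2.73%

The closed-loop denominator s² + 6.5s + 18.6 gives ω_n = √18.6 = 4.313 and ζ = 6.5/(2ω_n) = 0.7536.
%OS = 100·exp(−πζ/√(1−ζ²)) = 100·exp(−π·0.7536/√0.4321) = 2.73%.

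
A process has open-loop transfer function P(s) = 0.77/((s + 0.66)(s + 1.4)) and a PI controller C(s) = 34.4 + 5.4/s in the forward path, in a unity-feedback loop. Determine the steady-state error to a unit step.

0

The open loop C(s)P(s) has a pole at the origin (type 1), so the static position error constant is infinite and e_ss = 1/(1+∞) = 0.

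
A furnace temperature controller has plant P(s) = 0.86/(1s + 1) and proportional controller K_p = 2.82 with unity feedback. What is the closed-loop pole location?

s = -3.425

Closed loop: T(s) = K_p·P/(1+K_p·P) = 2.425/(1s + 1 + 2.425), with pole at s = −(1 + 2.425)/1 = −3.425.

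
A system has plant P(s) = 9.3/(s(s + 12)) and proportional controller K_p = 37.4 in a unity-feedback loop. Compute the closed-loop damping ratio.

ζ = 0.322

1 + K_p·P(s) = 0 gives s² + 12s + 347.8 = 0.
Matching s² + 2ζω_n s + ω_n²: ω_n = √347.8 = 18.65 rad/s and 2ζω_n = 12, so ζ = 12/(2·18.65) = 0.322.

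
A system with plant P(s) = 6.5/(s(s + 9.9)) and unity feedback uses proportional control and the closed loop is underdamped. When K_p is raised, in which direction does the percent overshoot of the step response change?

increase

ζ = 9.9/(2√(6.5K_p)) decreases as K_p grows; lower damping means more overshoot.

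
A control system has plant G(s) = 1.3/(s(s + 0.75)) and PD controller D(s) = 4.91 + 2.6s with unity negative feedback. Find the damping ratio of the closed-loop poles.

Forward path: (4.91 + 2.6s)·1.3/(s(s+0.75)). The closed-loop characteristic equation is s² + (0.75 + 1.3·2.6)s + 1.3·4.91 = 0.
That is s² + 4.13s + 6.383 = 0, so ω_n = 2.526 rad/s and ζ = 4.13/(2·2.526) = 0.8173.

ζ = 0.817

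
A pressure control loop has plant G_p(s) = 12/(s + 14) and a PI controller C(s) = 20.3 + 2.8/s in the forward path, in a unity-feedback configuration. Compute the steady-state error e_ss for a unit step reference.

The open loop C(s)G_p(s) has a pole at the origin (type 1), so the static position error constant is infinite and e_ss = 1/(1+∞) = 0.

0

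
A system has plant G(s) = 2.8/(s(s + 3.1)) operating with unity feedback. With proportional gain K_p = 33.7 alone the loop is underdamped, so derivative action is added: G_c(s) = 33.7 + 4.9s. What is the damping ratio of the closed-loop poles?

ζ = 0.866

Forward path: (33.7 + 4.9s)·2.8/(s(s+3.1)). The closed-loop characteristic equation is s² + (3.1 + 2.8·4.9)s + 2.8·33.7 = 0.
That is s² + 16.82s + 94.36 = 0, so ω_n = 9.714 rad/s and ζ = 16.82/(2·9.714) = 0.8658.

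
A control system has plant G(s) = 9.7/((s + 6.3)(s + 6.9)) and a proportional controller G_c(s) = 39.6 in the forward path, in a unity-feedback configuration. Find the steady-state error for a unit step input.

The loop is type 0. Static position error constant K_pos = G_c(0)·G(0) = 39.6·0.2231 = 8.836.
Steady-state error to a unit step: e_ss = 1/(1+K_pos) = 1/9.836 = 0.102.

0.102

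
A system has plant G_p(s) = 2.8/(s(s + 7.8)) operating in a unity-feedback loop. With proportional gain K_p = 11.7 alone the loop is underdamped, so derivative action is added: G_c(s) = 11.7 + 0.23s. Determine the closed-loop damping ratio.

ζ = 0.738

Forward path: (11.7 + 0.23s)·2.8/(s(s+7.8)). The closed-loop characteristic equation is s² + (7.8 + 2.8·0.23)s + 2.8·11.7 = 0.
That is s² + 8.444s + 32.76 = 0, so ω_n = 5.724 rad/s and ζ = 8.444/(2·5.724) = 0.7376.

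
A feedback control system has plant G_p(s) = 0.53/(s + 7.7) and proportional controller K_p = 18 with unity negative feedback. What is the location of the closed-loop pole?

Closed-loop transfer function: T(s) = K_p·G_p(s)/(1 + K_p·G_p(s)) = 9.54/(s + 7.7 + 9.54) = 9.54/(s + 17.24).
The closed-loop pole is at s = −17.24.

s = -17.24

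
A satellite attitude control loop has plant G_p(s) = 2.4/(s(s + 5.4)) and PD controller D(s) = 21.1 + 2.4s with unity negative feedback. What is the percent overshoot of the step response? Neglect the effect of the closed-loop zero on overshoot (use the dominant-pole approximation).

Forward path: (21.1 + 2.4s)·2.4/(s(s+5.4)). The closed-loop characteristic equation is s² + (5.4 + 2.4·2.4)s + 2.4·21.1 = 0.
That is s² + 11.16s + 50.64 = 0, so ω_n = 7.116 rad/s and ζ = 11.16/(2·7.116) = 0.7841.
%OS = 100·exp(−πζ/√(1−ζ²)) = 1.89%.

1.89%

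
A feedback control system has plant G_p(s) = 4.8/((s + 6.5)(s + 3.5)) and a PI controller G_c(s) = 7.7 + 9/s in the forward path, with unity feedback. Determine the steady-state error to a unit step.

0

The open loop G_c(s)G_p(s) has a pole at the origin (type 1), so the static position error constant is infinite and e_ss = 1/(1+∞) = 0.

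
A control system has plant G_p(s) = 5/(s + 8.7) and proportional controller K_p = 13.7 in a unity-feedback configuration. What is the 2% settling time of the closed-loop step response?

T_s ≈ 0.0518 s

Closed-loop transfer function: T(s) = K_p·G_p(s)/(1 + K_p·G_p(s)) = 68.5/(s + 8.7 + 68.5) = 68.5/(s + 77.2).
Time constant τ = 1/77.2 = 0.01295 s, so the 2% settling time is about 4τ = 0.0518 s.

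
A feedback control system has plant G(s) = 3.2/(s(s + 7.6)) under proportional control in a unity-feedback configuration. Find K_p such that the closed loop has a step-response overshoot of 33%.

K_p = 40.7

From %OS = 100·exp(−πζ/√(1−ζ²)) = 33%, ζ = −ln(0.33)/√(π²+ln²(0.33)) = 0.3328.
Characteristic equation s² + 7.6s + 3.2K_p = 0 gives ζ = 7.6/(2√(3.2K_p)).
Setting ζ = 0.3328: √(3.2K_p) = 7.6/(2·0.3328) = 11.42, so K_p = 130.4/3.2 = 40.7.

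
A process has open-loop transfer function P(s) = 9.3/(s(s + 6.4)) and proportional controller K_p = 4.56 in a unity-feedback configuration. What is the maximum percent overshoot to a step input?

Closed-loop characteristic equation: s² + 6.4s + 42.41 = 0, so ω_n = 6.512 rad/s and ζ = 6.4/(2·6.512) = 0.4914.
%OS = 100·exp(−πζ/√(1−ζ²)) = 100·exp(−π·0.4914/√0.7585) = 17%.

17%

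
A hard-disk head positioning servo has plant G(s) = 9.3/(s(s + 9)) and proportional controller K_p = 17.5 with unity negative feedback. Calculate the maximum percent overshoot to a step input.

From 1 + K_pG(s) = 0: s² + 9s + 162.8 = 0 ⇒ ω_n = 12.76, ζ = 0.3527.
%OS = 100·exp(−πζ/√(1−ζ²)) = 100·exp(−π·0.3527/√0.8756) = 30.6%.

30.6%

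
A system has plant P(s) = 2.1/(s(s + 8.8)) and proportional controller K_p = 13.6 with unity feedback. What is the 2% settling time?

T_s ≈ 0.909 s

From 1 + K_pP(s) = 0: s² + 8.8s + 28.56 = 0 ⇒ ω_n = 5.344, ζ = 0.8233.
2% settling time T_s ≈ 4/(ζω_n) = 4/4.4 = 0.909 s.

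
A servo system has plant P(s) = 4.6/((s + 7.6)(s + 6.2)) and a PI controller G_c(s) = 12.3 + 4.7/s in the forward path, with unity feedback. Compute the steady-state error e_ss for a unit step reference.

0

The open loop G_c(s)P(s) has a pole at the origin (type 1), so the static position error constant is infinite and e_ss = 1/(1+∞) = 0.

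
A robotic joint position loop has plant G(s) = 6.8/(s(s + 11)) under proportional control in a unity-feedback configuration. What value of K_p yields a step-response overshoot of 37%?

From %OS = 100·exp(−πζ/√(1−ζ²)) = 37%, ζ = −ln(0.37)/√(π²+ln²(0.37)) = 0.3017.
Characteristic equation s² + 11s + 6.8K_p = 0 gives ζ = 11/(2√(6.8K_p)).
Setting ζ = 0.3017: √(6.8K_p) = 11/(2·0.3017) = 18.23, so K_p = 332.3/6.8 = 48.9.

K_p = 48.9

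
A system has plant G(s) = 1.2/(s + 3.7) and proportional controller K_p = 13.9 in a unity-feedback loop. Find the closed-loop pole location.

s = -20.38

Closed-loop transfer function: T(s) = K_p·G(s)/(1 + K_p·G(s)) = 16.68/(s + 3.7 + 16.68) = 16.68/(s + 20.38).
The closed-loop pole is at s = −20.38.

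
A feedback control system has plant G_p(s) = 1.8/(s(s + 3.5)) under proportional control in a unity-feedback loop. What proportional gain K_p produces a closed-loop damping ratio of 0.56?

K_p = 5.43

Closed-loop characteristic equation: s² + 3.5s + K_p·1.8 = 0.
So ω_n = √(1.8K_p) and 2ζω_n = 3.5, giving ζ = 3.5/(2√(1.8K_p)).
Setting ζ = 0.56: √(1.8K_p) = 3.5/(2·0.56) = 3.125, so K_p = 9.766/1.8 = 5.43.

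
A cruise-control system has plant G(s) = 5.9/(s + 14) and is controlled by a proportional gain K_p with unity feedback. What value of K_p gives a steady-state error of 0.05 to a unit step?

K_p = 45.1

The loop is type 0, so e_ss(step) = 1/(1 + K_pos) with K_pos = K_p·G(0).
G(0) = 0.4214. Require 1/(1 + K_p·0.4214) = 0.05, so 1 + 0.4214·K_p = 20.
K_p = (20 − 1)/0.4214 = 45.1.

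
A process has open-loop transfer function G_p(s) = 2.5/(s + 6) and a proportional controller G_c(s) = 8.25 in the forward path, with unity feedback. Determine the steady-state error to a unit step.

0.225

The loop is type 0. Static position error constant K_pos = G_c(0)·G_p(0) = 8.25·0.4167 = 3.438.
Steady-state error to a unit step: e_ss = 1/(1+K_pos) = 1/4.438 = 0.225.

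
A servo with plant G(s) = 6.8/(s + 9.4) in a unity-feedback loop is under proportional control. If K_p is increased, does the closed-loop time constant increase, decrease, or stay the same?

The closed-loop bandwidth 9.4+K_p·6.8 grows with K_p, so τ shrinks.

decrease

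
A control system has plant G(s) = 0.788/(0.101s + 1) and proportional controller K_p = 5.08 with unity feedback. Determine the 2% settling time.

Closed loop: T(s) = K_p·G/(1+K_p·G) = 4.003/(0.101s + 1 + 4.003), with pole at s = −(1 + 4.003)/0.101 = −49.54.
τ = 1/49.54 = 0.02019 s, so 2% settling time ≈ 4τ = 0.0808 s.

T_s ≈ 0.0808 s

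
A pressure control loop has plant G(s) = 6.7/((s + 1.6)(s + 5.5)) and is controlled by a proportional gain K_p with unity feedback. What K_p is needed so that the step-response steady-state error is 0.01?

Steady-state error for a unit step on this type-0 loop is 1/(1 + K_p·G(0)).
G(0) = 0.7614. Require 1/(1 + K_p·0.7614) = 0.01, so 1 + 0.7614·K_p = 100.
K_p = (100 − 1)/0.7614 = 130.

K_p = 130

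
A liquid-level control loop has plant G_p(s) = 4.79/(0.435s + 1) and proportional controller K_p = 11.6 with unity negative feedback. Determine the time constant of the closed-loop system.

Closed loop: T(s) = K_p·G_p/(1+K_p·G_p) = 55.56/(0.435s + 1 + 55.56), with pole at s = −(1 + 55.56)/0.435 = −130.
Closed-loop time constant τ = 1/130 = 0.00769 s.

τ = 0.00769 s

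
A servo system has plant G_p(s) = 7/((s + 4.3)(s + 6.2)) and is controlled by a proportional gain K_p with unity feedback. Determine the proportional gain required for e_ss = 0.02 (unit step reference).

K_p = 187

The loop is type 0, so e_ss(step) = 1/(1 + K_pos) with K_pos = K_p·G_p(0).
G_p(0) = 0.2626. Require 1/(1 + K_p·0.2626) = 0.02, so 1 + 0.2626·K_p = 50.
K_p = (50 − 1)/0.2626 = 187.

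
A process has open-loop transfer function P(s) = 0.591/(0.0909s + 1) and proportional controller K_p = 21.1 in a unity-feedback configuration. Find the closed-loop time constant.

τ = 0.00675 s

Closed loop: T(s) = K_p·P/(1+K_p·P) = 12.47/(0.0909s + 1 + 12.47), with pole at s = −(1 + 12.47)/0.0909 = −148.2.
Closed-loop time constant τ = 1/148.2 = 0.00675 s.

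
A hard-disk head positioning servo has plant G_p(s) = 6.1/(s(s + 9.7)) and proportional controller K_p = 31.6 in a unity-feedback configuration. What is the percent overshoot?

The closed-loop denominator s² + 9.7s + 192.8 gives ω_n = √192.8 = 13.88 and ζ = 9.7/(2ω_n) = 0.3493.
%OS = 100·exp(−πζ/√(1−ζ²)) = 100·exp(−π·0.3493/√0.878) = 31%.

31%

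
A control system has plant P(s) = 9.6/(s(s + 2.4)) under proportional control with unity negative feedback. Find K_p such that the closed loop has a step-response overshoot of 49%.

From %OS = 100·exp(−πζ/√(1−ζ²)) = 49%, ζ = −ln(0.49)/√(π²+ln²(0.49)) = 0.2214.
Characteristic equation s² + 2.4s + 9.6K_p = 0 gives ζ = 2.4/(2√(9.6K_p)).
Setting ζ = 0.2214: √(9.6K_p) = 2.4/(2·0.2214) = 5.419, so K_p = 29.37/9.6 = 3.06.

K_p = 3.06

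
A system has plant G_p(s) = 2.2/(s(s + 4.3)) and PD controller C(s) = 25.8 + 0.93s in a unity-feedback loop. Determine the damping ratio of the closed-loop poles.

ζ = 0.421

Forward path: (25.8 + 0.93s)·2.2/(s(s+4.3)). The closed-loop characteristic equation is s² + (4.3 + 2.2·0.93)s + 2.2·25.8 = 0.
That is s² + 6.346s + 56.76 = 0, so ω_n = 7.534 rad/s and ζ = 6.346/(2·7.534) = 0.4212.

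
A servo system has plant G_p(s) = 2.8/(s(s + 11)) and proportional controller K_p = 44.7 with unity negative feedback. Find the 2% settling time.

From 1 + K_pG_p(s) = 0: s² + 11s + 125.2 = 0 ⇒ ω_n = 11.19, ζ = 0.4916.
2% settling time T_s ≈ 4/(ζω_n) = 4/5.5 = 0.727 s.

T_s ≈ 0.727 s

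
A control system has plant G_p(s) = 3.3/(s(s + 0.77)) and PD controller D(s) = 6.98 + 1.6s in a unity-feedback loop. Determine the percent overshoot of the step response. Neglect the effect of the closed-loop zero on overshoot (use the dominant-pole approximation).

Forward path: (6.98 + 1.6s)·3.3/(s(s+0.77)). The closed-loop characteristic equation is s² + (0.77 + 3.3·1.6)s + 3.3·6.98 = 0.
That is s² + 6.05s + 23.03 = 0, so ω_n = 4.799 rad/s and ζ = 6.05/(2·4.799) = 0.6303.
%OS = 100·exp(−πζ/√(1−ζ²)) = 7.8%.

7.8%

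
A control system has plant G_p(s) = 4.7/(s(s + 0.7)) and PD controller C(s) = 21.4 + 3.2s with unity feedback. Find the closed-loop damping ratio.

Forward path: (21.4 + 3.2s)·4.7/(s(s+0.7)). The closed-loop characteristic equation is s² + (0.7 + 4.7·3.2)s + 4.7·21.4 = 0.
That is s² + 15.74s + 100.6 = 0, so ω_n = 10.03 rad/s and ζ = 15.74/(2·10.03) = 0.7847.

ζ = 0.785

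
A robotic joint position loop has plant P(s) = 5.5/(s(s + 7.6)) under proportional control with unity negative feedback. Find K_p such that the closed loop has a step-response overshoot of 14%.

From %OS = 100·exp(−πζ/√(1−ζ²)) = 14%, ζ = −ln(0.14)/√(π²+ln²(0.14)) = 0.5305.
Characteristic equation s² + 7.6s + 5.5K_p = 0 gives ζ = 7.6/(2√(5.5K_p)).
Setting ζ = 0.5305: √(5.5K_p) = 7.6/(2·0.5305) = 7.163, so K_p = 51.31/5.5 = 9.33.

K_p = 9.33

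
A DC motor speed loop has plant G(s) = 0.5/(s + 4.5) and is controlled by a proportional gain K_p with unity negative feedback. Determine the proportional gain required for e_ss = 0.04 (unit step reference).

K_p = 216

For a type-0 loop with proportional control, e_ss = 1/(1 + K_p·G(0)).
G(0) = 0.1111. Require 1/(1 + K_p·0.1111) = 0.04, so 1 + 0.1111·K_p = 25.
K_p = (25 − 1)/0.1111 = 216.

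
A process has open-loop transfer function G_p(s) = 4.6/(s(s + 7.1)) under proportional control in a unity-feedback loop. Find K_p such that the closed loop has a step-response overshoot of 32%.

From %OS = 100·exp(−πζ/√(1−ζ²)) = 32%, ζ = −ln(0.32)/√(π²+ln²(0.32)) = 0.341.
Characteristic equation s² + 7.1s + 4.6K_p = 0 gives ζ = 7.1/(2√(4.6K_p)).
Setting ζ = 0.341: √(4.6K_p) = 7.1/(2·0.341) = 10.41, so K_p = 108.4/4.6 = 23.6.

K_p = 23.6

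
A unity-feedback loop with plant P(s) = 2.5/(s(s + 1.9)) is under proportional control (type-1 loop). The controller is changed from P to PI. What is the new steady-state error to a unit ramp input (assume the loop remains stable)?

The integrator raises the loop to type 2, so K_v → ∞ and e_ss to a ramp is zero.

0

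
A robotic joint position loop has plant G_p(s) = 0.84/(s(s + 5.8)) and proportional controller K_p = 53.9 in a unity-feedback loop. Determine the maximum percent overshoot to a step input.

22.3%

Closed-loop characteristic equation: s² + 5.8s + 45.28 = 0, so ω_n = 6.729 rad/s and ζ = 5.8/(2·6.729) = 0.431.
%OS = 100·exp(−πζ/√(1−ζ²)) = 100·exp(−π·0.431/√0.8143) = 22.3%.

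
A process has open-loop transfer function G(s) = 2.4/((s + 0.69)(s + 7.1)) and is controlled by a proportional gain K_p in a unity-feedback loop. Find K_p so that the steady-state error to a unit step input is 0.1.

K_p = 18.4

For a type-0 loop with proportional control, e_ss = 1/(1 + K_p·G(0)).
G(0) = 0.4899. Require 1/(1 + K_p·0.4899) = 0.1, so 1 + 0.4899·K_p = 10.
K_p = (10 − 1)/0.4899 = 18.4.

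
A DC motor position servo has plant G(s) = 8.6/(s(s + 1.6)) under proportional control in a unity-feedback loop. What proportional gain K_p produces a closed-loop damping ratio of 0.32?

K_p = 0.727

Closed-loop characteristic equation: s² + 1.6s + K_p·8.6 = 0.
So ω_n = √(8.6K_p) and 2ζω_n = 1.6, giving ζ = 1.6/(2√(8.6K_p)).
Setting ζ = 0.32: √(8.6K_p) = 1.6/(2·0.32) = 2.5, so K_p = 6.25/8.6 = 0.727.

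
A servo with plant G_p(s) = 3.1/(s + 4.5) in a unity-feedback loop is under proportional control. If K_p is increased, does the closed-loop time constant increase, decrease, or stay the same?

decrease

The closed-loop bandwidth 4.5+K_p·3.1 grows with K_p, so τ shrinks.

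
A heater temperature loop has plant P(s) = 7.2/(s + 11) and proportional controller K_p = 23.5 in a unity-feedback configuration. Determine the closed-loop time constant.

τ = 0.00555 s

Closed-loop transfer function: T(s) = K_p·P(s)/(1 + K_p·P(s)) = 169.2/(s + 11 + 169.2) = 169.2/(s + 180.2).
Time constant τ = 1/180.2 = 0.00555 s.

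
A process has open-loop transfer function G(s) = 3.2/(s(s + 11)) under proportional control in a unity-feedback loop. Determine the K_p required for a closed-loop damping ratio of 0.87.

Closed-loop characteristic equation: s² + 11s + K_p·3.2 = 0.
So ω_n = √(3.2K_p) and 2ζω_n = 11, giving ζ = 11/(2√(3.2K_p)).
Setting ζ = 0.87: √(3.2K_p) = 11/(2·0.87) = 6.322, so K_p = 39.97/3.2 = 12.5.

K_p = 12.5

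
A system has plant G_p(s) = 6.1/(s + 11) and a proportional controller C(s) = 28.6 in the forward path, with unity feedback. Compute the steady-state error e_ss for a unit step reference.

0.0593

The loop is type 0. Static position error constant K_pos = C(0)·G_p(0) = 28.6·0.5545 = 15.86.
Steady-state error to a unit step: e_ss = 1/(1+K_pos) = 1/16.86 = 0.0593.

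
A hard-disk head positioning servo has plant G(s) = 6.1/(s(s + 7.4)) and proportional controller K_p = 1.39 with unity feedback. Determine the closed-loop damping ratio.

The closed-loop denominator is s(s+7.4) + 1.39·6.1 = s² + 7.4s + 8.479.
Matching s² + 2ζω_n s + ω_n²: ω_n = √8.479 = 2.912 rad/s and 2ζω_n = 7.4, so ζ = 7.4/(2·2.912) = 1.27.

ζ = 1.27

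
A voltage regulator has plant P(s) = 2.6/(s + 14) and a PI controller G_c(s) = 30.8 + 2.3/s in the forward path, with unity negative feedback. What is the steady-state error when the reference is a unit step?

0

The open loop G_c(s)P(s) has a pole at the origin (type 1), so the static position error constant is infinite and e_ss = 1/(1+∞) = 0.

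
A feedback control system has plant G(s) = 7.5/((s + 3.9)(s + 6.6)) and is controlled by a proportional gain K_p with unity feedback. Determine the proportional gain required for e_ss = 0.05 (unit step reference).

The loop is type 0, so e_ss(step) = 1/(1 + K_pos) with K_pos = K_p·G(0).
G(0) = 0.2914. Require 1/(1 + K_p·0.2914) = 0.05, so 1 + 0.2914·K_p = 20.
K_p = (20 − 1)/0.2914 = 65.2.

K_p = 65.2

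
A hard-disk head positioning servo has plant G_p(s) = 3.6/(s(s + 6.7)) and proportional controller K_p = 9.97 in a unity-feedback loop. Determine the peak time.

Closed-loop characteristic equation: s² + 6.7s + 35.89 = 0, so ω_n = 5.991 rad/s and ζ = 6.7/(2·5.991) = 0.5592.
Damped frequency ω_d = ω_n√(1−ζ²) = 4.967 rad/s, so peak time T_p = π/ω_d = 0.633 s.

T_p = 0.633 s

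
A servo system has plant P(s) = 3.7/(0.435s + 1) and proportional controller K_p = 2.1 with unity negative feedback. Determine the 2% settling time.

Closed loop: T(s) = K_p·P/(1+K_p·P) = 7.77/(0.435s + 1 + 7.77), with pole at s = −(1 + 7.77)/0.435 = −20.16.
τ = 1/20.16 = 0.0496 s, so 2% settling time ≈ 4τ = 0.198 s.

T_s ≈ 0.198 s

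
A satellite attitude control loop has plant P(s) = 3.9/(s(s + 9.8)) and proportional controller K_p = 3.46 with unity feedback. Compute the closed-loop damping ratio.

1 + K_p·P(s) = 0 gives s² + 9.8s + 13.49 = 0.
Matching s² + 2ζω_n s + ω_n²: ω_n = √13.49 = 3.673 rad/s and 2ζω_n = 9.8, so ζ = 9.8/(2·3.673) = 1.33.

ζ = 1.33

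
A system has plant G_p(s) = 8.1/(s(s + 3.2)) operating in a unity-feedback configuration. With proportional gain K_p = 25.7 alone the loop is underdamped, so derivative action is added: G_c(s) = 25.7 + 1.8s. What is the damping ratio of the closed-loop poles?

ζ = 0.616

Forward path: (25.7 + 1.8s)·8.1/(s(s+3.2)). The closed-loop characteristic equation is s² + (3.2 + 8.1·1.8)s + 8.1·25.7 = 0.
That is s² + 17.78s + 208.2 = 0, so ω_n = 14.43 rad/s and ζ = 17.78/(2·14.43) = 0.6162.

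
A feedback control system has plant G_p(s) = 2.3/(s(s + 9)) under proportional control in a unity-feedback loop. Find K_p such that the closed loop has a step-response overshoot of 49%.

From %OS = 100·exp(−πζ/√(1−ζ²)) = 49%, ζ = −ln(0.49)/√(π²+ln²(0.49)) = 0.2214.
Characteristic equation s² + 9s + 2.3K_p = 0 gives ζ = 9/(2√(2.3K_p)).
Setting ζ = 0.2214: √(2.3K_p) = 9/(2·0.2214) = 20.32, so K_p = 413/2.3 = 180.

K_p = 180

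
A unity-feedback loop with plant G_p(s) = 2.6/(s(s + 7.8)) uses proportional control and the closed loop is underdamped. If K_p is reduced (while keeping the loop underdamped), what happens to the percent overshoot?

ζ = 7.8/(2√(2.6K_p)) rises as K_p falls; higher damping means less overshoot.

decrease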